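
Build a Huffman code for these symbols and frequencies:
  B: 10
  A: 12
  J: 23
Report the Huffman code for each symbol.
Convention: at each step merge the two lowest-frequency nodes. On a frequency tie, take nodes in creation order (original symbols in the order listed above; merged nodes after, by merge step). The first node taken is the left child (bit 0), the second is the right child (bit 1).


Huffman tree construction:
Step 1: Merge B(10) + A(12) = 22
Step 2: Merge (B+A)(22) + J(23) = 45
Read each symbol's code off the tree from the root (left child = 0, right child = 1).

Codes:
  B: 00 (length 2)
  A: 01 (length 2)
  J: 1 (length 1)
Average code length: 67/45 = 1.4889 bits/symbol


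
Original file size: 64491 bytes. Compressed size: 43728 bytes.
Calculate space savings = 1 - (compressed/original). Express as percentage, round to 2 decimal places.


ratio = compressed/original = 43728/64491 = 0.678048
savings = 1 - ratio = 1 - 0.678048 = 0.321952
as a percentage: 0.321952 * 100 = 32.2%

Space savings = 1 - 43728/64491 = 32.2%


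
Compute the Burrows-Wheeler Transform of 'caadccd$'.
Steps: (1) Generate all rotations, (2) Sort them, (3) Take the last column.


Rotations (sorted):
  0: $caadccd -> last char: d
  1: aadccd$c -> last char: c
  2: adccd$ca -> last char: a
  3: caadccd$ -> last char: $
  4: ccd$caad -> last char: d
  5: cd$caadc -> last char: c
  6: d$caadcc -> last char: c
  7: dccd$caa -> last char: a


BWT = dca$dcca


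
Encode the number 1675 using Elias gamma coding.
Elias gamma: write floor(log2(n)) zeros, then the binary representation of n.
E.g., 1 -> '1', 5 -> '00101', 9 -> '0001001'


num_bits = floor(log2(1675)) + 1 = 11
leading_zeros = num_bits - 1 = 10
binary(1675) = 11010001011

Elias gamma(1675) = '0000000000' + '11010001011' = 000000000011010001011 (21 bits)


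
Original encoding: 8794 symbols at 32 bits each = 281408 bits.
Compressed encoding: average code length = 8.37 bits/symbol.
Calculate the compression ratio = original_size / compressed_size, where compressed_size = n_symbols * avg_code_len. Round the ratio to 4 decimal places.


original_size = n_symbols * orig_bits = 8794 * 32 = 281408 bits
compressed_size = n_symbols * avg_code_len = 8794 * 8.37 = 73605.78 bits
ratio = original_size / compressed_size = 281408 / 73605.78 = 3.8232

Compression ratio = 3.8232


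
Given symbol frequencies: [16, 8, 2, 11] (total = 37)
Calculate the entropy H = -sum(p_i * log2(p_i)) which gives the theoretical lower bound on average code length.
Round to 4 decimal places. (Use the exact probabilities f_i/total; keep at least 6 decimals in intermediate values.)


Per-symbol terms -p_i * log2(p_i) with p_i = f_i/37:
  p = 16/37 = 0.432432: log2(p) = -1.209453, -p*log2(p) = 0.523007
  p = 8/37 = 0.216216: log2(p) = -2.209453, -p*log2(p) = 0.477720
  p = 2/37 = 0.054054: log2(p) = -4.209453, -p*log2(p) = 0.227538
  p = 11/37 = 0.297297: log2(p) = -1.750022, -p*log2(p) = 0.520277
H = 0.523007 + 0.477720 + 0.227538 + 0.520277 = 1.748542

H = 1.7485 bits/symbol


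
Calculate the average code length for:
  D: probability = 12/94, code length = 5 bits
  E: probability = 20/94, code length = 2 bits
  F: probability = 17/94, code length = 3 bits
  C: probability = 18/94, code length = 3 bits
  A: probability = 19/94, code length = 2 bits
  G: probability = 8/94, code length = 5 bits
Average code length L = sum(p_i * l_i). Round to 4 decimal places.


Weighted contributions p_i * l_i:
  D: (12/94) * 5 = 60/94
  E: (20/94) * 2 = 40/94
  F: (17/94) * 3 = 51/94
  C: (18/94) * 3 = 54/94
  A: (19/94) * 2 = 38/94
  G: (8/94) * 5 = 40/94
Sum = (60 + 40 + 51 + 54 + 38 + 40)/94 = 283/94

L = 283/94 = 3.0106 bits/symbol


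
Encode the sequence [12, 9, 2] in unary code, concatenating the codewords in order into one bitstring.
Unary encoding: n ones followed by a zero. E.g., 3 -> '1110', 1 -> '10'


Encode each number as n ones followed by a terminating 0:
  12 -> 1111111111110 (13 bits)
  9 -> 1111111110 (10 bits)
  2 -> 110 (3 bits)
Total length = 13 + 10 + 3 = 26 bits.

Unary([12, 9, 2]) = 11111111111101111111110110 (26 bits)


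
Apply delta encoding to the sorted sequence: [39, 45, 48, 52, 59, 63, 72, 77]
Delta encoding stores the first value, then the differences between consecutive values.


First value: 39
Deltas:
  45 - 39 = 6
  48 - 45 = 3
  52 - 48 = 4
  59 - 52 = 7
  63 - 59 = 4
  72 - 63 = 9
  77 - 72 = 5


Delta encoded: [39, 6, 3, 4, 7, 4, 9, 5]


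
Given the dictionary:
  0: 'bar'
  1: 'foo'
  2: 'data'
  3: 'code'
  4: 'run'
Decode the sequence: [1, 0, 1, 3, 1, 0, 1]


Look up each index in the dictionary:
  1 -> 'foo'
  0 -> 'bar'
  1 -> 'foo'
  3 -> 'code'
  1 -> 'foo'
  0 -> 'bar'
  1 -> 'foo'

Decoded: "foo bar foo code foo bar foo"


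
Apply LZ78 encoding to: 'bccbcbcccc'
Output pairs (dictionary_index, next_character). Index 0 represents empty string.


LZ78 encoding steps:
Dictionary: {0: ''}
Step 1: w='' (idx 0), next='b' -> output (0, 'b'), add 'b' as idx 1
Step 2: w='' (idx 0), next='c' -> output (0, 'c'), add 'c' as idx 2
Step 3: w='c' (idx 2), next='b' -> output (2, 'b'), add 'cb' as idx 3
Step 4: w='cb' (idx 3), next='c' -> output (3, 'c'), add 'cbc' as idx 4
Step 5: w='c' (idx 2), next='c' -> output (2, 'c'), add 'cc' as idx 5
Step 6: w='c' (idx 2), end of input -> output (2, '')


Encoded: [(0, 'b'), (0, 'c'), (2, 'b'), (3, 'c'), (2, 'c'), (2, '')]


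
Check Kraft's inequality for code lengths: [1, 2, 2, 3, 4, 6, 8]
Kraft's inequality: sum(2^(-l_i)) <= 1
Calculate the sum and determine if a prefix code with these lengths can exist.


Sum = 2^(-1) + 2^(-2) + 2^(-2) + 2^(-3) + 2^(-4) + 2^(-6) + 2^(-8)
    = 0.5 + 0.25 + 0.25 + 0.125 + 0.0625 + 0.015625 + 0.00390625
    = 309/256 = 1.20703125
Since 1.20703125 > 1, Kraft's inequality is NOT satisfied.
A prefix code with these lengths CANNOT exist.

Kraft sum = 1.20703125. Not satisfied.


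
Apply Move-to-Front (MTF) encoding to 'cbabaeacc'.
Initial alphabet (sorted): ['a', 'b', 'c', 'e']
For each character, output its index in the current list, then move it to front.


MTF encoding:
'c': index 2 in ['a', 'b', 'c', 'e'] -> ['c', 'a', 'b', 'e']
'b': index 2 in ['c', 'a', 'b', 'e'] -> ['b', 'c', 'a', 'e']
'a': index 2 in ['b', 'c', 'a', 'e'] -> ['a', 'b', 'c', 'e']
'b': index 1 in ['a', 'b', 'c', 'e'] -> ['b', 'a', 'c', 'e']
'a': index 1 in ['b', 'a', 'c', 'e'] -> ['a', 'b', 'c', 'e']
'e': index 3 in ['a', 'b', 'c', 'e'] -> ['e', 'a', 'b', 'c']
'a': index 1 in ['e', 'a', 'b', 'c'] -> ['a', 'e', 'b', 'c']
'c': index 3 in ['a', 'e', 'b', 'c'] -> ['c', 'a', 'e', 'b']
'c': index 0 in ['c', 'a', 'e', 'b'] -> ['c', 'a', 'e', 'b']


Output: [2, 2, 2, 1, 1, 3, 1, 3, 0]


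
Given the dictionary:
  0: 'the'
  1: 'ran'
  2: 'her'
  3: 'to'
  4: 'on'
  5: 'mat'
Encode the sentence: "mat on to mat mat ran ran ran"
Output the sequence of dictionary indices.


Look up each word in the dictionary:
  'mat' -> 5
  'on' -> 4
  'to' -> 3
  'mat' -> 5
  'mat' -> 5
  'ran' -> 1
  'ran' -> 1
  'ran' -> 1

Encoded: [5, 4, 3, 5, 5, 1, 1, 1]


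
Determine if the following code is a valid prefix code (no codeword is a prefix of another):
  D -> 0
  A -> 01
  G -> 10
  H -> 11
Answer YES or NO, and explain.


Checking each pair (does one codeword prefix another?):
  D='0' vs A='01': prefix -- VIOLATION

NO -- this is NOT a valid prefix code. D (0) is a prefix of A (01).


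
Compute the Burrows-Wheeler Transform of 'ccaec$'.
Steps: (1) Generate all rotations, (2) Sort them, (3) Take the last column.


Rotations (sorted):
  0: $ccaec -> last char: c
  1: aec$cc -> last char: c
  2: c$ccae -> last char: e
  3: caec$c -> last char: c
  4: ccaec$ -> last char: $
  5: ec$cca -> last char: a


BWT = ccec$a


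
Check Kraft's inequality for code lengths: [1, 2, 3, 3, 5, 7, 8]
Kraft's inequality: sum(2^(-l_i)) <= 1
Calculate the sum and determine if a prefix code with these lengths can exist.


Sum = 2^(-1) + 2^(-2) + 2^(-3) + 2^(-3) + 2^(-5) + 2^(-7) + 2^(-8)
    = 0.5 + 0.25 + 0.125 + 0.125 + 0.03125 + 0.0078125 + 0.00390625
    = 267/256 = 1.04296875
Since 1.04296875 > 1, Kraft's inequality is NOT satisfied.
A prefix code with these lengths CANNOT exist.

Kraft sum = 1.04296875. Not satisfied.


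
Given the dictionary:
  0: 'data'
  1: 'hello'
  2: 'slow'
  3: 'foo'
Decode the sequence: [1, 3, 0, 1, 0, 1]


Look up each index in the dictionary:
  1 -> 'hello'
  3 -> 'foo'
  0 -> 'data'
  1 -> 'hello'
  0 -> 'data'
  1 -> 'hello'

Decoded: "hello foo data hello data hello"


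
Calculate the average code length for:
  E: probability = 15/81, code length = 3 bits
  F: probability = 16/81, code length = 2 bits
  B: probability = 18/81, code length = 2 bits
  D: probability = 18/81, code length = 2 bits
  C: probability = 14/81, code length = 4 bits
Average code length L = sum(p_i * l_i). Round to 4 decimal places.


Weighted contributions p_i * l_i:
  E: (15/81) * 3 = 45/81
  F: (16/81) * 2 = 32/81
  B: (18/81) * 2 = 36/81
  D: (18/81) * 2 = 36/81
  C: (14/81) * 4 = 56/81
Sum = (45 + 32 + 36 + 36 + 56)/81 = 205/81

L = 205/81 = 2.5309 bits/symbol


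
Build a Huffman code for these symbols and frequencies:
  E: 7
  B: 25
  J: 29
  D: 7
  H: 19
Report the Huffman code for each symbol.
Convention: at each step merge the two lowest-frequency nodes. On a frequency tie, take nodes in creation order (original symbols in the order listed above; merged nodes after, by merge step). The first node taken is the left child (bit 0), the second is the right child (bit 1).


Huffman tree construction:
Step 1: Merge E(7) + D(7) = 14
Step 2: Merge (E+D)(14) + H(19) = 33
Step 3: Merge B(25) + J(29) = 54
Step 4: Merge ((E+D)+H)(33) + (B+J)(54) = 87
Read each symbol's code off the tree from the root (left child = 0, right child = 1).

Codes:
  E: 000 (length 3)
  B: 10 (length 2)
  J: 11 (length 2)
  D: 001 (length 3)
  H: 01 (length 2)
Average code length: 188/87 = 2.1609 bits/symbol


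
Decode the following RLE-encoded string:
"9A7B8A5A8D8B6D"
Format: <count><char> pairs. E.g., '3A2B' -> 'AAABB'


Expanding each <count><char> pair:
  9A -> 'AAAAAAAAA'
  7B -> 'BBBBBBB'
  8A -> 'AAAAAAAA'
  5A -> 'AAAAA'
  8D -> 'DDDDDDDD'
  8B -> 'BBBBBBBB'
  6D -> 'DDDDDD'

Decoded = AAAAAAAAABBBBBBBAAAAAAAAAAAAADDDDDDDDBBBBBBBBDDDDDD


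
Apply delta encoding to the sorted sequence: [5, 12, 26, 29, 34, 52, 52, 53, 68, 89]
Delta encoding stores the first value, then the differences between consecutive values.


First value: 5
Deltas:
  12 - 5 = 7
  26 - 12 = 14
  29 - 26 = 3
  34 - 29 = 5
  52 - 34 = 18
  52 - 52 = 0
  53 - 52 = 1
  68 - 53 = 15
  89 - 68 = 21


Delta encoded: [5, 7, 14, 3, 5, 18, 0, 1, 15, 21]


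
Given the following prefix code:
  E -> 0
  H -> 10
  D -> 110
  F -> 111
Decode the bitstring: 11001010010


Decoding step by step:
Bits 110 -> D
Bits 0 -> E
Bits 10 -> H
Bits 10 -> H
Bits 0 -> E
Bits 10 -> H


Decoded message: DEHHEH


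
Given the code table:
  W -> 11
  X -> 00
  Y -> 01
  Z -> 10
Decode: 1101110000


Decoding:
11 -> W
01 -> Y
11 -> W
00 -> X
00 -> X


Result: WYWXX


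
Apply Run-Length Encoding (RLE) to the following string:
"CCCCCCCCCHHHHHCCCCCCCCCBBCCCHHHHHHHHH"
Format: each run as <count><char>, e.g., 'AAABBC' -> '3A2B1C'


Scanning runs left to right:
  i=0: run of 'C' x 9 -> '9C'
  i=9: run of 'H' x 5 -> '5H'
  i=14: run of 'C' x 9 -> '9C'
  i=23: run of 'B' x 2 -> '2B'
  i=25: run of 'C' x 3 -> '3C'
  i=28: run of 'H' x 9 -> '9H'

RLE = 9C5H9C2B3C9H


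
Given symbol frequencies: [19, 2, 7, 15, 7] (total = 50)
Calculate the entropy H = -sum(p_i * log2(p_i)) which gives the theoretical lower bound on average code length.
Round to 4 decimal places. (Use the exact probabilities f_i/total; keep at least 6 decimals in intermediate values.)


Per-symbol terms -p_i * log2(p_i) with p_i = f_i/50:
  p = 19/50 = 0.380000: log2(p) = -1.395929, -p*log2(p) = 0.530453
  p = 2/50 = 0.040000: log2(p) = -4.643856, -p*log2(p) = 0.185754
  p = 7/50 = 0.140000: log2(p) = -2.836501, -p*log2(p) = 0.397110
  p = 15/50 = 0.300000: log2(p) = -1.736966, -p*log2(p) = 0.521090
  p = 7/50 = 0.140000: log2(p) = -2.836501, -p*log2(p) = 0.397110
H = 0.530453 + 0.185754 + 0.397110 + 0.521090 + 0.397110 = 2.031517

H = 2.0315 bits/symbol


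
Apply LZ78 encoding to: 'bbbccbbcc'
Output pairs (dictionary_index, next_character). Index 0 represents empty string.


LZ78 encoding steps:
Dictionary: {0: ''}
Step 1: w='' (idx 0), next='b' -> output (0, 'b'), add 'b' as idx 1
Step 2: w='b' (idx 1), next='b' -> output (1, 'b'), add 'bb' as idx 2
Step 3: w='' (idx 0), next='c' -> output (0, 'c'), add 'c' as idx 3
Step 4: w='c' (idx 3), next='b' -> output (3, 'b'), add 'cb' as idx 4
Step 5: w='b' (idx 1), next='c' -> output (1, 'c'), add 'bc' as idx 5
Step 6: w='c' (idx 3), end of input -> output (3, '')


Encoded: [(0, 'b'), (1, 'b'), (0, 'c'), (3, 'b'), (1, 'c'), (3, '')]


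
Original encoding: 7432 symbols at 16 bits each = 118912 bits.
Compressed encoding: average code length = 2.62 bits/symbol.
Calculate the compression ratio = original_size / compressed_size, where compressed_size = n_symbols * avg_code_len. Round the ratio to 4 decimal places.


original_size = n_symbols * orig_bits = 7432 * 16 = 118912 bits
compressed_size = n_symbols * avg_code_len = 7432 * 2.62 = 19471.84 bits
ratio = original_size / compressed_size = 118912 / 19471.84 = 6.1069

Compression ratio = 6.1069


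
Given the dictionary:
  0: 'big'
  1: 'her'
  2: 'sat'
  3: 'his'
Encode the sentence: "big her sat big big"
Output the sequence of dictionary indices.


Look up each word in the dictionary:
  'big' -> 0
  'her' -> 1
  'sat' -> 2
  'big' -> 0
  'big' -> 0

Encoded: [0, 1, 2, 0, 0]


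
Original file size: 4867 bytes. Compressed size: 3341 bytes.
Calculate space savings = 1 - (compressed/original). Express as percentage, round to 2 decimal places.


ratio = compressed/original = 3341/4867 = 0.68646
savings = 1 - ratio = 1 - 0.68646 = 0.31354
as a percentage: 0.31354 * 100 = 31.35%

Space savings = 1 - 3341/4867 = 31.35%


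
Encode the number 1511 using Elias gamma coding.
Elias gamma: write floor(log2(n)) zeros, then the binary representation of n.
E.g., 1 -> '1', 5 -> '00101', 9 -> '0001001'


num_bits = floor(log2(1511)) + 1 = 11
leading_zeros = num_bits - 1 = 10
binary(1511) = 10111100111

Elias gamma(1511) = '0000000000' + '10111100111' = 000000000010111100111 (21 bits)


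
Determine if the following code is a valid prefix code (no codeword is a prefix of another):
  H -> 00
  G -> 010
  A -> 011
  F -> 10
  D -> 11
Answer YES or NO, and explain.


Checking each pair (does one codeword prefix another?):
  H='00' vs G='010': no prefix
  H='00' vs A='011': no prefix
  H='00' vs F='10': no prefix
  H='00' vs D='11': no prefix
  G='010' vs H='00': no prefix
  G='010' vs A='011': no prefix
  G='010' vs F='10': no prefix
  G='010' vs D='11': no prefix
  A='011' vs H='00': no prefix
  A='011' vs G='010': no prefix
  A='011' vs F='10': no prefix
  A='011' vs D='11': no prefix
  F='10' vs H='00': no prefix
  F='10' vs G='010': no prefix
  F='10' vs A='011': no prefix
  F='10' vs D='11': no prefix
  D='11' vs H='00': no prefix
  D='11' vs G='010': no prefix
  D='11' vs A='011': no prefix
  D='11' vs F='10': no prefix
No violation found over all pairs.

YES -- this is a valid prefix code. No codeword is a prefix of any other codeword.


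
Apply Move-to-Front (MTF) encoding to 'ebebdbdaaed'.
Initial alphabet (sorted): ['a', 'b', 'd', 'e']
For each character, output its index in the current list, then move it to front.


MTF encoding:
'e': index 3 in ['a', 'b', 'd', 'e'] -> ['e', 'a', 'b', 'd']
'b': index 2 in ['e', 'a', 'b', 'd'] -> ['b', 'e', 'a', 'd']
'e': index 1 in ['b', 'e', 'a', 'd'] -> ['e', 'b', 'a', 'd']
'b': index 1 in ['e', 'b', 'a', 'd'] -> ['b', 'e', 'a', 'd']
'd': index 3 in ['b', 'e', 'a', 'd'] -> ['d', 'b', 'e', 'a']
'b': index 1 in ['d', 'b', 'e', 'a'] -> ['b', 'd', 'e', 'a']
'd': index 1 in ['b', 'd', 'e', 'a'] -> ['d', 'b', 'e', 'a']
'a': index 3 in ['d', 'b', 'e', 'a'] -> ['a', 'd', 'b', 'e']
'a': index 0 in ['a', 'd', 'b', 'e'] -> ['a', 'd', 'b', 'e']
'e': index 3 in ['a', 'd', 'b', 'e'] -> ['e', 'a', 'd', 'b']
'd': index 2 in ['e', 'a', 'd', 'b'] -> ['d', 'e', 'a', 'b']


Output: [3, 2, 1, 1, 3, 1, 1, 3, 0, 3, 2]


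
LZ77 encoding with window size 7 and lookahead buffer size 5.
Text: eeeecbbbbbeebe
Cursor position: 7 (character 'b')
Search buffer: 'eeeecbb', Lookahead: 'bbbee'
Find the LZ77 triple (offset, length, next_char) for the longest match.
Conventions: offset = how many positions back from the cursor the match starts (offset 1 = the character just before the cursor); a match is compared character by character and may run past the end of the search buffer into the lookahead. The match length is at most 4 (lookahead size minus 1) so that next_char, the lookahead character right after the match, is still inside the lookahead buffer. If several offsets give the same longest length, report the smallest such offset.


Try each offset into the search buffer:
  offset=1 (pos 6, char 'b'): match length 3
  offset=2 (pos 5, char 'b'): match length 3
  offset=3 (pos 4, char 'c'): match length 0
  offset=4 (pos 3, char 'e'): match length 0
  offset=5 (pos 2, char 'e'): match length 0
  offset=6 (pos 1, char 'e'): match length 0
  offset=7 (pos 0, char 'e'): match length 0
Longest match has length 3, found at offsets 1, 2; take the smallest, offset 1.
next_char = character at position 7 + 3 = 10 -> 'e'

Best match: offset=1, length=3 (matching 'bbb' starting at position 6)
LZ77 triple: (1, 3, 'e')


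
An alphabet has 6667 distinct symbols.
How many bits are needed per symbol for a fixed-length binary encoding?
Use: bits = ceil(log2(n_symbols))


log2(6667) = 12.7028
Bracket: 2^12 = 4096 < 6667 <= 2^13 = 8192
So ceil(log2(6667)) = 13

bits = ceil(log2(6667)) = ceil(12.7028) = 13 bits


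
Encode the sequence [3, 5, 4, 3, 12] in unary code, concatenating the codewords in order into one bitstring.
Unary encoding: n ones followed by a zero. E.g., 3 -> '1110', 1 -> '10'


Encode each number as n ones followed by a terminating 0:
  3 -> 1110 (4 bits)
  5 -> 111110 (6 bits)
  4 -> 11110 (5 bits)
  3 -> 1110 (4 bits)
  12 -> 1111111111110 (13 bits)
Total length = 4 + 6 + 5 + 4 + 13 = 32 bits.

Unary([3, 5, 4, 3, 12]) = 11101111101111011101111111111110 (32 bits)


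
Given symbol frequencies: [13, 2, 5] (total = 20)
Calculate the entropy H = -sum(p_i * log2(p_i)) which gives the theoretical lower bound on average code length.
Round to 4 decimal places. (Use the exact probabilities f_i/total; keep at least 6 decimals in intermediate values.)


Per-symbol terms -p_i * log2(p_i) with p_i = f_i/20:
  p = 13/20 = 0.650000: log2(p) = -0.621488, -p*log2(p) = 0.403967
  p = 2/20 = 0.100000: log2(p) = -3.321928, -p*log2(p) = 0.332193
  p = 5/20 = 0.250000: log2(p) = -2.000000, -p*log2(p) = 0.500000
H = 0.403967 + 0.332193 + 0.500000 = 1.236160

H = 1.2362 bits/symbol


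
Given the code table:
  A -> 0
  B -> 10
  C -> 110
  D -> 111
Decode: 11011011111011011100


Decoding:
110 -> C
110 -> C
111 -> D
110 -> C
110 -> C
111 -> D
0 -> A
0 -> A


Result: CCDCCDAA


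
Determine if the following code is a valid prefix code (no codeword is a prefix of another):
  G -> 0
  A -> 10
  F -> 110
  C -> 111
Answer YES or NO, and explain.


Checking each pair (does one codeword prefix another?):
  G='0' vs A='10': no prefix
  G='0' vs F='110': no prefix
  G='0' vs C='111': no prefix
  A='10' vs G='0': no prefix
  A='10' vs F='110': no prefix
  A='10' vs C='111': no prefix
  F='110' vs G='0': no prefix
  F='110' vs A='10': no prefix
  F='110' vs C='111': no prefix
  C='111' vs G='0': no prefix
  C='111' vs A='10': no prefix
  C='111' vs F='110': no prefix
No violation found over all pairs.

YES -- this is a valid prefix code. No codeword is a prefix of any other codeword.


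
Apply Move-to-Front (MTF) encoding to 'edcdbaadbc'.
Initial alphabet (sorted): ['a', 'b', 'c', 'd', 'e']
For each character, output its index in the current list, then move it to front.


MTF encoding:
'e': index 4 in ['a', 'b', 'c', 'd', 'e'] -> ['e', 'a', 'b', 'c', 'd']
'd': index 4 in ['e', 'a', 'b', 'c', 'd'] -> ['d', 'e', 'a', 'b', 'c']
'c': index 4 in ['d', 'e', 'a', 'b', 'c'] -> ['c', 'd', 'e', 'a', 'b']
'd': index 1 in ['c', 'd', 'e', 'a', 'b'] -> ['d', 'c', 'e', 'a', 'b']
'b': index 4 in ['d', 'c', 'e', 'a', 'b'] -> ['b', 'd', 'c', 'e', 'a']
'a': index 4 in ['b', 'd', 'c', 'e', 'a'] -> ['a', 'b', 'd', 'c', 'e']
'a': index 0 in ['a', 'b', 'd', 'c', 'e'] -> ['a', 'b', 'd', 'c', 'e']
'd': index 2 in ['a', 'b', 'd', 'c', 'e'] -> ['d', 'a', 'b', 'c', 'e']
'b': index 2 in ['d', 'a', 'b', 'c', 'e'] -> ['b', 'd', 'a', 'c', 'e']
'c': index 3 in ['b', 'd', 'a', 'c', 'e'] -> ['c', 'b', 'd', 'a', 'e']


Output: [4, 4, 4, 1, 4, 4, 0, 2, 2, 3]


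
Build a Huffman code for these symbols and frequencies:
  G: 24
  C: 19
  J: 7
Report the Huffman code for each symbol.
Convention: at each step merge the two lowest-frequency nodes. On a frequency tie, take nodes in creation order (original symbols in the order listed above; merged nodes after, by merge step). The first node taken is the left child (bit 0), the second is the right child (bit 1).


Huffman tree construction:
Step 1: Merge J(7) + C(19) = 26
Step 2: Merge G(24) + (J+C)(26) = 50
Read each symbol's code off the tree from the root (left child = 0, right child = 1).

Codes:
  G: 0 (length 1)
  C: 11 (length 2)
  J: 10 (length 2)
Average code length: 76/50 = 1.5200 bits/symbol


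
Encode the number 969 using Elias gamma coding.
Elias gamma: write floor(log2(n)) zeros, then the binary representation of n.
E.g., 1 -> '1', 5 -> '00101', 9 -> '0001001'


num_bits = floor(log2(969)) + 1 = 10
leading_zeros = num_bits - 1 = 9
binary(969) = 1111001001

Elias gamma(969) = '000000000' + '1111001001' = 0000000001111001001 (19 bits)


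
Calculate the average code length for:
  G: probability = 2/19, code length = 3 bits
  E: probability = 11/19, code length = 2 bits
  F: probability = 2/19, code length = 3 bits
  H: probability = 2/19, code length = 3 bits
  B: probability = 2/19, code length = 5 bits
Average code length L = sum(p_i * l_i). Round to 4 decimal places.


Weighted contributions p_i * l_i:
  G: (2/19) * 3 = 6/19
  E: (11/19) * 2 = 22/19
  F: (2/19) * 3 = 6/19
  H: (2/19) * 3 = 6/19
  B: (2/19) * 5 = 10/19
Sum = (6 + 22 + 6 + 6 + 10)/19 = 50/19

L = 50/19 = 2.6316 bits/symbol


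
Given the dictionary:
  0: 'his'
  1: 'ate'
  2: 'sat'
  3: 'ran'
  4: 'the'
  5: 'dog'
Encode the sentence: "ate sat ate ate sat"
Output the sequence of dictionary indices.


Look up each word in the dictionary:
  'ate' -> 1
  'sat' -> 2
  'ate' -> 1
  'ate' -> 1
  'sat' -> 2

Encoded: [1, 2, 1, 1, 2]


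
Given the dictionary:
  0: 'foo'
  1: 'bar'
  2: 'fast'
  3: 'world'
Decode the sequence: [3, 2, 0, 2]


Look up each index in the dictionary:
  3 -> 'world'
  2 -> 'fast'
  0 -> 'foo'
  2 -> 'fast'

Decoded: "world fast foo fast"


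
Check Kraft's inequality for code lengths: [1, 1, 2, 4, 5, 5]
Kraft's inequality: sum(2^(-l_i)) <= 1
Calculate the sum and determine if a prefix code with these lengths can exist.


Sum = 2^(-1) + 2^(-1) + 2^(-2) + 2^(-4) + 2^(-5) + 2^(-5)
    = 0.5 + 0.5 + 0.25 + 0.0625 + 0.03125 + 0.03125
    = 44/32 = 1.375
Since 1.375 > 1, Kraft's inequality is NOT satisfied.
A prefix code with these lengths CANNOT exist.

Kraft sum = 1.375. Not satisfied.


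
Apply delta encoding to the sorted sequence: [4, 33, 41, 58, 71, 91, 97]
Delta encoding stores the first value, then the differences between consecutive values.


First value: 4
Deltas:
  33 - 4 = 29
  41 - 33 = 8
  58 - 41 = 17
  71 - 58 = 13
  91 - 71 = 20
  97 - 91 = 6


Delta encoded: [4, 29, 8, 17, 13, 20, 6]


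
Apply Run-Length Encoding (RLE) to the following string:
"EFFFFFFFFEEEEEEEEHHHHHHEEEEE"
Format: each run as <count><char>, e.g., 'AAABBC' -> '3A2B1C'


Scanning runs left to right:
  i=0: run of 'E' x 1 -> '1E'
  i=1: run of 'F' x 8 -> '8F'
  i=9: run of 'E' x 8 -> '8E'
  i=17: run of 'H' x 6 -> '6H'
  i=23: run of 'E' x 5 -> '5E'

RLE = 1E8F8E6H5E


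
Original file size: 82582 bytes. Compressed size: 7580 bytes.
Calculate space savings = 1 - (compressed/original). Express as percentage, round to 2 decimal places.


ratio = compressed/original = 7580/82582 = 0.091788
savings = 1 - ratio = 1 - 0.091788 = 0.908212
as a percentage: 0.908212 * 100 = 90.82%

Space savings = 1 - 7580/82582 = 90.82%


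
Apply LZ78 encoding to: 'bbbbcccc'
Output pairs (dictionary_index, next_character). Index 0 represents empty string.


LZ78 encoding steps:
Dictionary: {0: ''}
Step 1: w='' (idx 0), next='b' -> output (0, 'b'), add 'b' as idx 1
Step 2: w='b' (idx 1), next='b' -> output (1, 'b'), add 'bb' as idx 2
Step 3: w='b' (idx 1), next='c' -> output (1, 'c'), add 'bc' as idx 3
Step 4: w='' (idx 0), next='c' -> output (0, 'c'), add 'c' as idx 4
Step 5: w='c' (idx 4), next='c' -> output (4, 'c'), add 'cc' as idx 5


Encoded: [(0, 'b'), (1, 'b'), (1, 'c'), (0, 'c'), (4, 'c')]


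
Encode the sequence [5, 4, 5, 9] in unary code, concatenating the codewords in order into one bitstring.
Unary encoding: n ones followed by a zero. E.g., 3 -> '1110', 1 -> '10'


Encode each number as n ones followed by a terminating 0:
  5 -> 111110 (6 bits)
  4 -> 11110 (5 bits)
  5 -> 111110 (6 bits)
  9 -> 1111111110 (10 bits)
Total length = 6 + 5 + 6 + 10 = 27 bits.

Unary([5, 4, 5, 9]) = 111110111101111101111111110 (27 bits)


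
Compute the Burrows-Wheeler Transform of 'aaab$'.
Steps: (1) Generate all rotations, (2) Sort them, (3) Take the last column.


Rotations (sorted):
  0: $aaab -> last char: b
  1: aaab$ -> last char: $
  2: aab$a -> last char: a
  3: ab$aa -> last char: a
  4: b$aaa -> last char: a


BWT = b$aaa


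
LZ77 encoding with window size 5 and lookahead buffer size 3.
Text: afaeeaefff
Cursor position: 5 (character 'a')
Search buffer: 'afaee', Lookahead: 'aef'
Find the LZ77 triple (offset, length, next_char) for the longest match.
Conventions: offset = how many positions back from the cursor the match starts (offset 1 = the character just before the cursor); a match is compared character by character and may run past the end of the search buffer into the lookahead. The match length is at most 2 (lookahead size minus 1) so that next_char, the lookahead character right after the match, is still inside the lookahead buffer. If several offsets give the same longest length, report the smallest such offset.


Try each offset into the search buffer:
  offset=1 (pos 4, char 'e'): match length 0
  offset=2 (pos 3, char 'e'): match length 0
  offset=3 (pos 2, char 'a'): match length 2
  offset=4 (pos 1, char 'f'): match length 0
  offset=5 (pos 0, char 'a'): match length 1
Longest match has length 2 at offset 3.
next_char = character at position 5 + 2 = 7 -> 'f'

Best match: offset=3, length=2 (matching 'ae' starting at position 2)
LZ77 triple: (3, 2, 'f')


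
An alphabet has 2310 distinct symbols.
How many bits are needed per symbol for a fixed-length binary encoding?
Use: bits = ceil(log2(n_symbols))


log2(2310) = 11.1737
Bracket: 2^11 = 2048 < 2310 <= 2^12 = 4096
So ceil(log2(2310)) = 12

bits = ceil(log2(2310)) = ceil(11.1737) = 12 bits


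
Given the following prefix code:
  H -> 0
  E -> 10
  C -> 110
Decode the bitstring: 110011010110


Decoding step by step:
Bits 110 -> C
Bits 0 -> H
Bits 110 -> C
Bits 10 -> E
Bits 110 -> C


Decoded message: CHCEC


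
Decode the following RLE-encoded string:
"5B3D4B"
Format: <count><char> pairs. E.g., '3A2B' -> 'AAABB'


Expanding each <count><char> pair:
  5B -> 'BBBBB'
  3D -> 'DDD'
  4B -> 'BBBB'

Decoded = BBBBBDDDBBBB


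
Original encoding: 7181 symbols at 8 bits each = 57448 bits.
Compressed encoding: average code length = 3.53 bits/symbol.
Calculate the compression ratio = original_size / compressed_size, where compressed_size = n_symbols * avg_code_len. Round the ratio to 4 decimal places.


original_size = n_symbols * orig_bits = 7181 * 8 = 57448 bits
compressed_size = n_symbols * avg_code_len = 7181 * 3.53 = 25348.93 bits
ratio = original_size / compressed_size = 57448 / 25348.93 = 2.2663

Compression ratio = 2.2663


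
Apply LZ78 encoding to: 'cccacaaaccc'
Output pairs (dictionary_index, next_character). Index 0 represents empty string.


LZ78 encoding steps:
Dictionary: {0: ''}
Step 1: w='' (idx 0), next='c' -> output (0, 'c'), add 'c' as idx 1
Step 2: w='c' (idx 1), next='c' -> output (1, 'c'), add 'cc' as idx 2
Step 3: w='' (idx 0), next='a' -> output (0, 'a'), add 'a' as idx 3
Step 4: w='c' (idx 1), next='a' -> output (1, 'a'), add 'ca' as idx 4
Step 5: w='a' (idx 3), next='a' -> output (3, 'a'), add 'aa' as idx 5
Step 6: w='cc' (idx 2), next='c' -> output (2, 'c'), add 'ccc' as idx 6


Encoded: [(0, 'c'), (1, 'c'), (0, 'a'), (1, 'a'), (3, 'a'), (2, 'c')]


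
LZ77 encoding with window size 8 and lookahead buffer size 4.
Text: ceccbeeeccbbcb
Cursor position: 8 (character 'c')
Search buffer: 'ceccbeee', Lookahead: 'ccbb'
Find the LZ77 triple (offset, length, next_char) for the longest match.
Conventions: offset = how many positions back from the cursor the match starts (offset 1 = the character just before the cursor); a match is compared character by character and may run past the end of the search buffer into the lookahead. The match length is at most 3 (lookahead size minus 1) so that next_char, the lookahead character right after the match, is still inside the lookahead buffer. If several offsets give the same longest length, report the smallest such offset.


Try each offset into the search buffer:
  offset=1 (pos 7, char 'e'): match length 0
  offset=2 (pos 6, char 'e'): match length 0
  offset=3 (pos 5, char 'e'): match length 0
  offset=4 (pos 4, char 'b'): match length 0
  offset=5 (pos 3, char 'c'): match length 1
  offset=6 (pos 2, char 'c'): match length 3
  offset=7 (pos 1, char 'e'): match length 0
  offset=8 (pos 0, char 'c'): match length 1
Longest match has length 3 at offset 6.
next_char = character at position 8 + 3 = 11 -> 'b'

Best match: offset=6, length=3 (matching 'ccb' starting at position 2)
LZ77 triple: (6, 3, 'b')


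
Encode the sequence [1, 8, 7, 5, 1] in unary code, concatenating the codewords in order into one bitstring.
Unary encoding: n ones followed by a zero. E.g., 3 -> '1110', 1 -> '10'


Encode each number as n ones followed by a terminating 0:
  1 -> 10 (2 bits)
  8 -> 111111110 (9 bits)
  7 -> 11111110 (8 bits)
  5 -> 111110 (6 bits)
  1 -> 10 (2 bits)
Total length = 2 + 9 + 8 + 6 + 2 = 27 bits.

Unary([1, 8, 7, 5, 1]) = 101111111101111111011111010 (27 bits)


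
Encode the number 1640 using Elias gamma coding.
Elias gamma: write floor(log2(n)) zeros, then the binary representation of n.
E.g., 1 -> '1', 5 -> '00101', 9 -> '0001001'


num_bits = floor(log2(1640)) + 1 = 11
leading_zeros = num_bits - 1 = 10
binary(1640) = 11001101000

Elias gamma(1640) = '0000000000' + '11001101000' = 000000000011001101000 (21 bits)


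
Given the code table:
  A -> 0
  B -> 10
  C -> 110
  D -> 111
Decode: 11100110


Decoding:
111 -> D
0 -> A
0 -> A
110 -> C


Result: DAAC


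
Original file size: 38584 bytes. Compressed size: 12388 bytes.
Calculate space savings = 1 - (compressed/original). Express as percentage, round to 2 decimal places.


ratio = compressed/original = 12388/38584 = 0.321066
savings = 1 - ratio = 1 - 0.321066 = 0.678934
as a percentage: 0.678934 * 100 = 67.89%

Space savings = 1 - 12388/38584 = 67.89%


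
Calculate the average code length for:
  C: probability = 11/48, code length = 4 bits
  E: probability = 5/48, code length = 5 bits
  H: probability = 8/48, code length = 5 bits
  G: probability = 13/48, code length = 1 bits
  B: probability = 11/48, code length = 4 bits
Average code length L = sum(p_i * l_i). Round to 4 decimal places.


Weighted contributions p_i * l_i:
  C: (11/48) * 4 = 44/48
  E: (5/48) * 5 = 25/48
  H: (8/48) * 5 = 40/48
  G: (13/48) * 1 = 13/48
  B: (11/48) * 4 = 44/48
Sum = (44 + 25 + 40 + 13 + 44)/48 = 166/48

L = 166/48 = 3.4583 bits/symbol


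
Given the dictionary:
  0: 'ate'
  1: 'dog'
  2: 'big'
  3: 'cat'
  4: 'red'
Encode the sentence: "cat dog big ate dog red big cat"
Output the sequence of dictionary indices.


Look up each word in the dictionary:
  'cat' -> 3
  'dog' -> 1
  'big' -> 2
  'ate' -> 0
  'dog' -> 1
  'red' -> 4
  'big' -> 2
  'cat' -> 3

Encoded: [3, 1, 2, 0, 1, 4, 2, 3]


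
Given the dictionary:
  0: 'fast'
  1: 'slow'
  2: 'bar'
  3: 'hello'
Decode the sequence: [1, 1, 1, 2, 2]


Look up each index in the dictionary:
  1 -> 'slow'
  1 -> 'slow'
  1 -> 'slow'
  2 -> 'bar'
  2 -> 'bar'

Decoded: "slow slow slow bar bar"


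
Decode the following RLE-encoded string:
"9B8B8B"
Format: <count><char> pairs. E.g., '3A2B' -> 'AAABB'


Expanding each <count><char> pair:
  9B -> 'BBBBBBBBB'
  8B -> 'BBBBBBBB'
  8B -> 'BBBBBBBB'

Decoded = BBBBBBBBBBBBBBBBBBBBBBBBB


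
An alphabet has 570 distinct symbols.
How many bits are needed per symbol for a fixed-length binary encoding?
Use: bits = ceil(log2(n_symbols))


log2(570) = 9.1548
Bracket: 2^9 = 512 < 570 <= 2^10 = 1024
So ceil(log2(570)) = 10

bits = ceil(log2(570)) = ceil(9.1548) = 10 bits


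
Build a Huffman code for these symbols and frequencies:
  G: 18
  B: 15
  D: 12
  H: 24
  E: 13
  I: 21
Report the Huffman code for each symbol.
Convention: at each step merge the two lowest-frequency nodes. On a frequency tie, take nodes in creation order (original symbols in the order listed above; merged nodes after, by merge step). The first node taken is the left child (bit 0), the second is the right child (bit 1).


Huffman tree construction:
Step 1: Merge D(12) + E(13) = 25
Step 2: Merge B(15) + G(18) = 33
Step 3: Merge I(21) + H(24) = 45
Step 4: Merge (D+E)(25) + (B+G)(33) = 58
Step 5: Merge (I+H)(45) + ((D+E)+(B+G))(58) = 103
Read each symbol's code off the tree from the root (left child = 0, right child = 1).

Codes:
  G: 111 (length 3)
  B: 110 (length 3)
  D: 100 (length 3)
  H: 01 (length 2)
  E: 101 (length 3)
  I: 00 (length 2)
Average code length: 264/103 = 2.5631 bits/symbol


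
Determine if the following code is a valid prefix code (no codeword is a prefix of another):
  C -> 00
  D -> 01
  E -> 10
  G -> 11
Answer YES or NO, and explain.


Checking each pair (does one codeword prefix another?):
  C='00' vs D='01': no prefix
  C='00' vs E='10': no prefix
  C='00' vs G='11': no prefix
  D='01' vs C='00': no prefix
  D='01' vs E='10': no prefix
  D='01' vs G='11': no prefix
  E='10' vs C='00': no prefix
  E='10' vs D='01': no prefix
  E='10' vs G='11': no prefix
  G='11' vs C='00': no prefix
  G='11' vs D='01': no prefix
  G='11' vs E='10': no prefix
No violation found over all pairs.

YES -- this is a valid prefix code. No codeword is a prefix of any other codeword.


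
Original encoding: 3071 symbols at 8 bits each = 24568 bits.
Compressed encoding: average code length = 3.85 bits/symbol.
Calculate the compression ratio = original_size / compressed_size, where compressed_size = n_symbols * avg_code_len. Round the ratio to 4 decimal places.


original_size = n_symbols * orig_bits = 3071 * 8 = 24568 bits
compressed_size = n_symbols * avg_code_len = 3071 * 3.85 = 11823.35 bits
ratio = original_size / compressed_size = 24568 / 11823.35 = 2.0779

Compression ratio = 2.0779


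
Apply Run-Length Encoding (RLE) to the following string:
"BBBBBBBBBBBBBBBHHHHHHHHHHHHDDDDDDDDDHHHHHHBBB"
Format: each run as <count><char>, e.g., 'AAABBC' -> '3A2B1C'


Scanning runs left to right:
  i=0: run of 'B' x 15 -> '15B'
  i=15: run of 'H' x 12 -> '12H'
  i=27: run of 'D' x 9 -> '9D'
  i=36: run of 'H' x 6 -> '6H'
  i=42: run of 'B' x 3 -> '3B'

RLE = 15B12H9D6H3B


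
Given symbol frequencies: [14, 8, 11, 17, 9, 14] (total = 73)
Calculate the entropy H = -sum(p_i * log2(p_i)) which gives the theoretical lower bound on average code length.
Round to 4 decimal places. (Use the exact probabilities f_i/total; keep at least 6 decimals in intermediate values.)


Per-symbol terms -p_i * log2(p_i) with p_i = f_i/73:
  p = 14/73 = 0.191781: log2(p) = -2.382470, -p*log2(p) = 0.456912
  p = 8/73 = 0.109589: log2(p) = -3.189825, -p*log2(p) = 0.349570
  p = 11/73 = 0.150685: log2(p) = -2.730393, -p*log2(p) = 0.411429
  p = 17/73 = 0.232877: log2(p) = -2.102362, -p*log2(p) = 0.489591
  p = 9/73 = 0.123288: log2(p) = -3.019900, -p*log2(p) = 0.372316
  p = 14/73 = 0.191781: log2(p) = -2.382470, -p*log2(p) = 0.456912
H = 0.456912 + 0.349570 + 0.411429 + 0.489591 + 0.372316 + 0.456912 = 2.536730

H = 2.5367 bits/symbol


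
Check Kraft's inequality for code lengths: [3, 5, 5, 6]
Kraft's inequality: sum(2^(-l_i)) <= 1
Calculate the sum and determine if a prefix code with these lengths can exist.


Sum = 2^(-3) + 2^(-5) + 2^(-5) + 2^(-6)
    = 0.125 + 0.03125 + 0.03125 + 0.015625
    = 13/64 = 0.203125
Since 0.203125 <= 1, Kraft's inequality IS satisfied.
A prefix code with these lengths CAN exist.

Kraft sum = 0.203125. Satisfied.


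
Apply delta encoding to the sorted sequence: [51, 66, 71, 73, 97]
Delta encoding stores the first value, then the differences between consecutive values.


First value: 51
Deltas:
  66 - 51 = 15
  71 - 66 = 5
  73 - 71 = 2
  97 - 73 = 24


Delta encoded: [51, 15, 5, 2, 24]


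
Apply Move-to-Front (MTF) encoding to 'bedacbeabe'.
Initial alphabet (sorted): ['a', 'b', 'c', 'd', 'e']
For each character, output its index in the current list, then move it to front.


MTF encoding:
'b': index 1 in ['a', 'b', 'c', 'd', 'e'] -> ['b', 'a', 'c', 'd', 'e']
'e': index 4 in ['b', 'a', 'c', 'd', 'e'] -> ['e', 'b', 'a', 'c', 'd']
'd': index 4 in ['e', 'b', 'a', 'c', 'd'] -> ['d', 'e', 'b', 'a', 'c']
'a': index 3 in ['d', 'e', 'b', 'a', 'c'] -> ['a', 'd', 'e', 'b', 'c']
'c': index 4 in ['a', 'd', 'e', 'b', 'c'] -> ['c', 'a', 'd', 'e', 'b']
'b': index 4 in ['c', 'a', 'd', 'e', 'b'] -> ['b', 'c', 'a', 'd', 'e']
'e': index 4 in ['b', 'c', 'a', 'd', 'e'] -> ['e', 'b', 'c', 'a', 'd']
'a': index 3 in ['e', 'b', 'c', 'a', 'd'] -> ['a', 'e', 'b', 'c', 'd']
'b': index 2 in ['a', 'e', 'b', 'c', 'd'] -> ['b', 'a', 'e', 'c', 'd']
'e': index 2 in ['b', 'a', 'e', 'c', 'd'] -> ['e', 'b', 'a', 'c', 'd']


Output: [1, 4, 4, 3, 4, 4, 4, 3, 2, 2]


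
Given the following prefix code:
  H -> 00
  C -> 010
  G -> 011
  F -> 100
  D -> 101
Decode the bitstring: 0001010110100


Decoding step by step:
Bits 00 -> H
Bits 010 -> C
Bits 101 -> D
Bits 101 -> D
Bits 00 -> H


Decoded message: HCDDH


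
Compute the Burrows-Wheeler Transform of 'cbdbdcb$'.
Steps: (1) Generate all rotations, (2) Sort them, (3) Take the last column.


Rotations (sorted):
  0: $cbdbdcb -> last char: b
  1: b$cbdbdc -> last char: c
  2: bdbdcb$c -> last char: c
  3: bdcb$cbd -> last char: d
  4: cb$cbdbd -> last char: d
  5: cbdbdcb$ -> last char: $
  6: dbdcb$cb -> last char: b
  7: dcb$cbdb -> last char: b


BWT = bccdd$bb


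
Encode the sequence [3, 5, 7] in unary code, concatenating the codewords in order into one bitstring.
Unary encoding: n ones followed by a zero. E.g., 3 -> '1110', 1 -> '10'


Encode each number as n ones followed by a terminating 0:
  3 -> 1110 (4 bits)
  5 -> 111110 (6 bits)
  7 -> 11111110 (8 bits)
Total length = 4 + 6 + 8 = 18 bits.

Unary([3, 5, 7]) = 111011111011111110 (18 bits)


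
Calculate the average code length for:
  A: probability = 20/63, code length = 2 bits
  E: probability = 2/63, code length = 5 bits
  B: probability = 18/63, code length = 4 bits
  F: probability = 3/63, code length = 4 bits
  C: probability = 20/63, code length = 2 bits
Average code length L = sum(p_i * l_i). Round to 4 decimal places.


Weighted contributions p_i * l_i:
  A: (20/63) * 2 = 40/63
  E: (2/63) * 5 = 10/63
  B: (18/63) * 4 = 72/63
  F: (3/63) * 4 = 12/63
  C: (20/63) * 2 = 40/63
Sum = (40 + 10 + 72 + 12 + 40)/63 = 174/63

L = 174/63 = 2.7619 bits/symbol


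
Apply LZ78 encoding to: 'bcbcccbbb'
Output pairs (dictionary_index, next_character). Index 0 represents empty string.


LZ78 encoding steps:
Dictionary: {0: ''}
Step 1: w='' (idx 0), next='b' -> output (0, 'b'), add 'b' as idx 1
Step 2: w='' (idx 0), next='c' -> output (0, 'c'), add 'c' as idx 2
Step 3: w='b' (idx 1), next='c' -> output (1, 'c'), add 'bc' as idx 3
Step 4: w='c' (idx 2), next='c' -> output (2, 'c'), add 'cc' as idx 4
Step 5: w='b' (idx 1), next='b' -> output (1, 'b'), add 'bb' as idx 5
Step 6: w='b' (idx 1), end of input -> output (1, '')


Encoded: [(0, 'b'), (0, 'c'), (1, 'c'), (2, 'c'), (1, 'b'), (1, '')]
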